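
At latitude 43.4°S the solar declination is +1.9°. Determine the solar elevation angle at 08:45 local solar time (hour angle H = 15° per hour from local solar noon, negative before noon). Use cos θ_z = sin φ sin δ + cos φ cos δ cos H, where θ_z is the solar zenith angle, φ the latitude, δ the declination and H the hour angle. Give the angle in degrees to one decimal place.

27.1°

Hour angle H = 15° × (8.75 − 12) = -48.75°.
cos θ_z = sin(-43.4°) sin(1.9°) + cos(-43.4°) cos(1.9°) cos(-48.75°) = -0.0228 + 0.4788 = 0.4560.
θ_z = arccos(0.4560) = 62.87°, so the elevation is 90° − 62.87° = 27.13°.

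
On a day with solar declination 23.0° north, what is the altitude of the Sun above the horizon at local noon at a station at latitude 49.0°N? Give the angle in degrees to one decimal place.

At local solar noon the hour angle is zero, so the elevation is 90° − |φ − δ| = 90° − |49.0° − (23.0°)| = 90° − 26.0° = 64.0°.

64.0°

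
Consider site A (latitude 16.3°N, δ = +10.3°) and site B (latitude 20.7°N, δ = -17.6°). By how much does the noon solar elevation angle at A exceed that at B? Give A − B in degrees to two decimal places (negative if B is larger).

+32.30°

A: 90° − |16.3 − (10.3)| = 84.00°.
B: 90° − |20.7 − (-17.6)| = 51.70°.
A − B = 84.00 − 51.70 = 32.30°.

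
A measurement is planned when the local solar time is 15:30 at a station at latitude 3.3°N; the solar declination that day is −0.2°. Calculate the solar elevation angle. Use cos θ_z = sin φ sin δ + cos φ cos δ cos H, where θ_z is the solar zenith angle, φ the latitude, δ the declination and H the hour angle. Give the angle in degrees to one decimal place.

Hour angle H = 15° × (15.5 − 12) = 52.50°.
cos θ_z = sin φ sin δ + cos φ cos δ cos H = (0.0576)(-0.0035) + (0.9983)(1.0000)(0.6088) = 0.6076.
θ_z = arccos(0.6076) = 52.58°, so the elevation is 90° − 52.58° = 37.42°.

37.4°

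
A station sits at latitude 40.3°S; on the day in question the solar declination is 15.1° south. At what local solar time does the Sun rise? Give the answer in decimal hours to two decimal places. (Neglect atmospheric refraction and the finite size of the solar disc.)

cos H_s = −tan(-40.3°) · tan(-15.1°) = -0.2288, so H_s = arccos(-0.2288) = 103.23°.
Sunrise is at 12 − H_s/15 = 12 − 6.882 = 5.118 h local solar time.

5.12 h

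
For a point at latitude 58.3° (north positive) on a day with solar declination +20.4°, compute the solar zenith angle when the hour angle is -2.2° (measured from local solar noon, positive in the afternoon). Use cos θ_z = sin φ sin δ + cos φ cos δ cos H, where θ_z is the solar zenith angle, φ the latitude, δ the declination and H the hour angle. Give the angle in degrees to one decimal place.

37.9°

cos θ_z = sin φ sin δ + cos φ cos δ cos H = (0.8508)(0.3486) + (0.5255)(0.9373)(0.9993) = 0.7888.
θ_z = arccos(0.7888) = 37.93°.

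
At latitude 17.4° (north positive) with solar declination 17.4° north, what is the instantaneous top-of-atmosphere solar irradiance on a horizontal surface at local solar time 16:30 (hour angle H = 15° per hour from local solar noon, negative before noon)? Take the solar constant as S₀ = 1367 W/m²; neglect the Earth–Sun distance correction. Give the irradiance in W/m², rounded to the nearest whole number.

599 W/m²

Hour angle H = 15° × (16.5 − 12) = 67.50°.
cos θ_z = sin(17.4°) sin(17.4°) + cos(17.4°) cos(17.4°) cos(67.50°) = 0.0894 + 0.3485 = 0.4379.
Top-of-atmosphere irradiance = S₀ cos θ_z = 1367 × 0.4379 = 598.61 W/m².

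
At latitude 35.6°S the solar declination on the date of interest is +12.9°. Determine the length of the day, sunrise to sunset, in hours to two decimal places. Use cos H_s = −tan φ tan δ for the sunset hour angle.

The sunset hour angle satisfies cos H_s = −tan φ tan δ = 0.1640, giving H_s = 80.56°.
Day length = 2 H_s / 15° h⁻¹ = 161.12° / 15 = 10.741 h.

10.74 hours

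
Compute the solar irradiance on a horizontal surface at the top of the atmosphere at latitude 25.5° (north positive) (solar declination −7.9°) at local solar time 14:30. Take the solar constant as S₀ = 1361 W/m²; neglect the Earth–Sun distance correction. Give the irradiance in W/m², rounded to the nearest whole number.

Hour angle H = 15° × (14.5 − 12) = 37.50°.
cos θ_z = sin(25.5°) sin(-7.9°) + cos(25.5°) cos(-7.9°) cos(37.50°) = -0.0592 + 0.7093 = 0.6501.
Top-of-atmosphere irradiance = S₀ cos θ_z = 1361 × 0.6501 = 884.79 W/m².

885 W/m²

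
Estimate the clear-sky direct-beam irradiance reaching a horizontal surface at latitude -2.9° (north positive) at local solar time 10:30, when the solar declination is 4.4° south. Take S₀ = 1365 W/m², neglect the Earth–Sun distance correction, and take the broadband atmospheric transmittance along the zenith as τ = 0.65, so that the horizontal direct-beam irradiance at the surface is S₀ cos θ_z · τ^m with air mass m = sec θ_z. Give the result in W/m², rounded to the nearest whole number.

Hour angle H = 15° × (10.5 − 12) = -22.50°.
With φ = -2.9°, δ = -4.4°, H = -22.50°: sin φ sin δ = 0.0039, cos φ cos δ cos H = 0.9200, so cos θ_z = 0.9239.
Air mass m = 1/cos θ_z = 1/0.9239 = 1.082; τ^m = 0.65^1.082 = 0.6274.
Surface direct beam = 1365 × 0.9239 × 0.6274 = 791.23 W/m².

791 W/m²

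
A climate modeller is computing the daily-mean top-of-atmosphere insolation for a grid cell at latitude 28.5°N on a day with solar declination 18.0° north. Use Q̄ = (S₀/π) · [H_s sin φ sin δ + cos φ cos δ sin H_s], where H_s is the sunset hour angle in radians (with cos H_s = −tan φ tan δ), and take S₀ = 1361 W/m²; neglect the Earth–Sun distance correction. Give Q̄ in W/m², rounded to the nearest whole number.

cos H_s = −tan(28.5°) · tan(18.0°) = -0.1764, so H_s = arccos(-0.1764) = 100.16°. In radians, H_s = 1.7481.
H_s sin φ sin δ = 1.7481 × 0.4772 × 0.3090 = 0.2578.
cos φ cos δ sin H_s = 0.8788 × 0.9511 × 0.9843 = 0.8227.
Q̄ = (1361/π) × (0.2578 + 0.8227) = 433.22 × 1.0805 = 468.09 W/m².

468 W/m²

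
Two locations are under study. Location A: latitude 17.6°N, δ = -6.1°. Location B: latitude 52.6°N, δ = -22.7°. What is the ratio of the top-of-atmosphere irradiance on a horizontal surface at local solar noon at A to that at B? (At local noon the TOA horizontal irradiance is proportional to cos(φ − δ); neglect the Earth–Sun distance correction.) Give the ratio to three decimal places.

3.608

A: cos θ_z = cos(17.6° − (-6.1°)) = 0.9157.
B: cos θ_z = cos(52.6° − (-22.7°)) = 0.2538.
Ratio A/B = 0.9157 / 0.2538 = 3.6080.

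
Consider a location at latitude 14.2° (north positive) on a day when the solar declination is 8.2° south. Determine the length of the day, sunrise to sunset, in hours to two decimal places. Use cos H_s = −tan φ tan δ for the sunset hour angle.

−tan φ tan δ = −(0.2530)(-0.1441) = 0.0365; H_s = arccos(0.0365) = 87.91°.
Day length = 2 H_s / 15° h⁻¹ = 175.82° / 15 = 11.721 h.

11.72 hours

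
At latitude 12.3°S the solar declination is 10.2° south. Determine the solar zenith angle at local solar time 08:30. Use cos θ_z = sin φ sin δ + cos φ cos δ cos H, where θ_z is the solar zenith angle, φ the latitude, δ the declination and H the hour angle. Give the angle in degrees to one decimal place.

Hour angle H = 15° × (8.5 − 12) = -52.50°.
With φ = -12.3°, δ = -10.2°, H = -52.50°: sin φ sin δ = 0.0377, cos φ cos δ cos H = 0.5854, so cos θ_z = 0.6231.
θ_z = arccos(0.6231) = 51.46°.

51.5°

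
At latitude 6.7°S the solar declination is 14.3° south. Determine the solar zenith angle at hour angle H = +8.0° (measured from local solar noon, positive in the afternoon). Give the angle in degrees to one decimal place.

10.9°

cos θ_z = sin φ sin δ + cos φ cos δ cos H = (-0.1167)(-0.2470) + (0.9932)(0.9690)(0.9903) = 0.9819.
θ_z = arccos(0.9819) = 10.92°.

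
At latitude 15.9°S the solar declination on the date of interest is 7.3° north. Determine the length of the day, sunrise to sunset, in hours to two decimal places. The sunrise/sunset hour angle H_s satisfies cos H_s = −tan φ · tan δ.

11.72 hours

The sunset hour angle satisfies cos H_s = −tan φ tan δ = 0.0365, giving H_s = 87.91°.
Day length = 2 H_s / 15° h⁻¹ = 175.82° / 15 = 11.721 h.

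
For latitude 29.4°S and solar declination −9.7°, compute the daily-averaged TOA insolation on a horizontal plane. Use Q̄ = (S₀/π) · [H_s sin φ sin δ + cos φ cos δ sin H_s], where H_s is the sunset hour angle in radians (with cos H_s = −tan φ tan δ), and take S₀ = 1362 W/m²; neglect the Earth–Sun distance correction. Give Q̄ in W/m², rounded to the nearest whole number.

430 W/m²

cos H_s = −tan(-29.4°) · tan(-9.7°) = -0.0963, so H_s = arccos(-0.0963) = 95.53°. In radians, H_s = 1.6673.
H_s sin φ sin δ = 1.6673 × -0.4909 × -0.1685 = 0.1379.
cos φ cos δ sin H_s = 0.8712 × 0.9857 × 0.9953 = 0.8547.
Q̄ = (1362/π) × (0.1379 + 0.8547) = 433.54 × 0.9926 = 430.33 W/m².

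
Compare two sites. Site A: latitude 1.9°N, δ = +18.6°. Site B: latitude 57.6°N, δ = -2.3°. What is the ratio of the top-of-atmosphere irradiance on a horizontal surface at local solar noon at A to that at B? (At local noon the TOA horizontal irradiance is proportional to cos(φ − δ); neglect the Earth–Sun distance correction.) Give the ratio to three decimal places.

A: cos θ_z = cos(1.9° − (18.6°)) = 0.9578.
B: cos θ_z = cos(57.6° − (-2.3°)) = 0.5015.
Ratio A/B = 0.9578 / 0.5015 = 1.9099.

1.910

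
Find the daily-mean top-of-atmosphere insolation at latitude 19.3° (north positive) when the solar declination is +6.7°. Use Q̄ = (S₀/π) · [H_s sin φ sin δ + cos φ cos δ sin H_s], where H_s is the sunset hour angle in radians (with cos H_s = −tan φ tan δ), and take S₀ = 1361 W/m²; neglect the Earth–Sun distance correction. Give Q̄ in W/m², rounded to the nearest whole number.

cos H_s = −tan(19.3°) · tan(6.7°) = -0.0411, so H_s = arccos(-0.0411) = 92.36°. In radians, H_s = 1.6120.
H_s sin φ sin δ = 1.6120 × 0.3305 × 0.1167 = 0.0622.
cos φ cos δ sin H_s = 0.9438 × 0.9932 × 0.9992 = 0.9366.
Q̄ = (1361/π) × (0.0622 + 0.9366) = 433.22 × 0.9988 = 432.70 W/m².

433 W/m²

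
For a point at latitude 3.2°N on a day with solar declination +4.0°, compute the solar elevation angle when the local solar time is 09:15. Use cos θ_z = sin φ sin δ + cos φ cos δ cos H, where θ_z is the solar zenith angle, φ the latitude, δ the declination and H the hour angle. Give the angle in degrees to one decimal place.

Hour angle H = 15° × (9.25 − 12) = -41.25°.
cos θ_z = sin(3.2°) sin(4.0°) + cos(3.2°) cos(4.0°) cos(-41.25°) = 0.0039 + 0.7488 = 0.7527.
θ_z = arccos(0.7527) = 41.18°, so the elevation is 90° − 41.18° = 48.82°.

48.8°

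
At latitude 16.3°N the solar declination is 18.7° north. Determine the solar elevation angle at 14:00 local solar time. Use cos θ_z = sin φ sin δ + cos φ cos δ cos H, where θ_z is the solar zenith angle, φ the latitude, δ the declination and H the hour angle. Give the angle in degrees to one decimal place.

Hour angle H = 15° × (14 − 12) = 30.00°.
cos θ_z = sin φ sin δ + cos φ cos δ cos H = (0.2807)(0.3206) + (0.9598)(0.9472)(0.8660) = 0.8773.
θ_z = arccos(0.8773) = 28.68°, so the elevation is 90° − 28.68° = 61.32°.

61.3°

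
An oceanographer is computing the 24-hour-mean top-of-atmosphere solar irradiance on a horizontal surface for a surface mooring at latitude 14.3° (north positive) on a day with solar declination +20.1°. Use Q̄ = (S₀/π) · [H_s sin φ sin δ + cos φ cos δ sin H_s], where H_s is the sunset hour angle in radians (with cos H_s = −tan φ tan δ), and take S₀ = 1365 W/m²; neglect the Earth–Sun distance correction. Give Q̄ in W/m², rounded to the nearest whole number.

The sunset hour angle satisfies cos H_s = −tan φ tan δ = -0.0933, giving H_s = 95.35°. In radians, H_s = 1.6642.
H_s sin φ sin δ = 1.6642 × 0.2470 × 0.3437 = 0.1413.
cos φ cos δ sin H_s = 0.9690 × 0.9391 × 0.9956 = 0.9060.
Q̄ = (1365/π) × (0.1413 + 0.9060) = 434.49 × 1.0473 = 455.04 W/m².

455 W/m²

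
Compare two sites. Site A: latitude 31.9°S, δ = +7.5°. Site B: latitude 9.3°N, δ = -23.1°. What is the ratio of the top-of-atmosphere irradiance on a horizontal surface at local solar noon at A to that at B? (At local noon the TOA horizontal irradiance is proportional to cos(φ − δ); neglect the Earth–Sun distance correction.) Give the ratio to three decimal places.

A: cos θ_z = cos(-31.9° − (7.5°)) = 0.7727.
B: cos θ_z = cos(9.3° − (-23.1°)) = 0.8443.
Ratio A/B = 0.7727 / 0.8443 = 0.9152.

0.915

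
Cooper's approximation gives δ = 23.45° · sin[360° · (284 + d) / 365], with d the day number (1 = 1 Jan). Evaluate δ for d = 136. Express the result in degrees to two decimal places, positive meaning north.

360 × (284 + 136) / 365 = 414.247°; sin(414.247°) = 0.8115.
δ = 23.45 × 0.8115 = 19.030° ≈ +19.03°.

+19.03°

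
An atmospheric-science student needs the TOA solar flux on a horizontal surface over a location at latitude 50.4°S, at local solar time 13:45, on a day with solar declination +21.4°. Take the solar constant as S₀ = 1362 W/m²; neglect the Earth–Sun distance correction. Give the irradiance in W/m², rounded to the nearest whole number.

Hour angle H = 15° × (13.75 − 12) = 26.25°.
cos θ_z = sin(-50.4°) sin(21.4°) + cos(-50.4°) cos(21.4°) cos(26.25°) = -0.2811 + 0.5323 = 0.2512.
Top-of-atmosphere irradiance = S₀ cos θ_z = 1362 × 0.2512 = 342.13 W/m².

342 W/m²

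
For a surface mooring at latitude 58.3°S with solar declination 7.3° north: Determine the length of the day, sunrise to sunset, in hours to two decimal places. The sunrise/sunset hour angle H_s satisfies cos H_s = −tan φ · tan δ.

The sunset hour angle satisfies cos H_s = −tan φ tan δ = 0.2074, giving H_s = 78.03°.
Day length = 2 H_s / 15° h⁻¹ = 156.06° / 15 = 10.404 h.

10.40 hours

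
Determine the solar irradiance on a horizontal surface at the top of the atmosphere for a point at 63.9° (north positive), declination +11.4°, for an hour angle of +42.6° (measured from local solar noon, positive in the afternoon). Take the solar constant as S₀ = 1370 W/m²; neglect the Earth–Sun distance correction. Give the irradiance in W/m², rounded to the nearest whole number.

678 W/m²

cos θ_z = sin(63.9°) sin(11.4°) + cos(63.9°) cos(11.4°) cos(42.60°) = 0.1775 + 0.3174 = 0.4949.
Top-of-atmosphere irradiance = S₀ cos θ_z = 1370 × 0.4949 = 678.01 W/m².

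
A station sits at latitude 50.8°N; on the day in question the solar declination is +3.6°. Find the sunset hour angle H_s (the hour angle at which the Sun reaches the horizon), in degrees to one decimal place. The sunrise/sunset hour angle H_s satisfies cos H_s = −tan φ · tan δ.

94.4°

The sunset hour angle satisfies cos H_s = −tan φ tan δ = -0.0771, giving H_s = 94.42°.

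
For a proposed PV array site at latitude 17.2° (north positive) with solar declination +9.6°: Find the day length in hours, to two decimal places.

cos H_s = −tan(17.2°) · tan(9.6°) = -0.0524, so H_s = arccos(-0.0524) = 93.00°.
Day length = 2 H_s / 15° h⁻¹ = 186.00° / 15 = 12.400 h.

12.40 hours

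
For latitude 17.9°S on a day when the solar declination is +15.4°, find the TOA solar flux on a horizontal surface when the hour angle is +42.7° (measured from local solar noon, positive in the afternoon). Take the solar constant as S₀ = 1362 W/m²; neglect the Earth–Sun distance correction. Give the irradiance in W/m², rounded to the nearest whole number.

807 W/m²

With φ = -17.9°, δ = 15.4°, H = 42.70°: sin φ sin δ = -0.0816, cos φ cos δ cos H = 0.6742, so cos θ_z = 0.5926.
Top-of-atmosphere irradiance = S₀ cos θ_z = 1362 × 0.5926 = 807.12 W/m².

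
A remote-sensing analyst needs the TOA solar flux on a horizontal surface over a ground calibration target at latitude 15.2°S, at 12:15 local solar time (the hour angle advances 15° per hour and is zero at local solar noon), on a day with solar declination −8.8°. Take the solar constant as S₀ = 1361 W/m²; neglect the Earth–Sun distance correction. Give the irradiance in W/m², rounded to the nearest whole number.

1350 W/m²

Hour angle H = 15° × (12.25 − 12) = 3.75°.
With φ = -15.2°, δ = -8.8°, H = 3.75°: sin φ sin δ = 0.0401, cos φ cos δ cos H = 0.9516, so cos θ_z = 0.9917.
Top-of-atmosphere irradiance = S₀ cos θ_z = 1361 × 0.9917 = 1349.70 W/m².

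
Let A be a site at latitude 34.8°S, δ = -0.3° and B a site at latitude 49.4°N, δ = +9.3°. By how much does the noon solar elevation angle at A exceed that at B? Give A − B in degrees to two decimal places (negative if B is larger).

A: 90° − |-34.8 − (-0.3)| = 55.50°.
B: 90° − |49.4 − (9.3)| = 49.90°.
A − B = 55.50 − 49.90 = 5.60°.

+5.60°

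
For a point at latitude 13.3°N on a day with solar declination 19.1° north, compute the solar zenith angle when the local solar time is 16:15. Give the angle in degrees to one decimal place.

Hour angle H = 15° × (16.25 − 12) = 63.75°.
With φ = 13.3°, δ = 19.1°, H = 63.75°: sin φ sin δ = 0.0753, cos φ cos δ cos H = 0.4067, so cos θ_z = 0.4820.
θ_z = arccos(0.4820) = 61.18°.

61.2°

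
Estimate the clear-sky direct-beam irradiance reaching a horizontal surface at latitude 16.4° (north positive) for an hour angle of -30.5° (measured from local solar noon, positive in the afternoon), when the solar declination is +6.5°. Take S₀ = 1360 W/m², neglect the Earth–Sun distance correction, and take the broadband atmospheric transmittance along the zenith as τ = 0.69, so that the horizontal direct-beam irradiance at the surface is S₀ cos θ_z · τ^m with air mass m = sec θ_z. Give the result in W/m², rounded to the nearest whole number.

751 W/m²

cos θ_z = sin φ sin δ + cos φ cos δ cos H = (0.2823)(0.1132) + (0.9593)(0.9936)(0.8616) = 0.8532.
Air mass m = 1/cos θ_z = 1/0.8532 = 1.172; τ^m = 0.69^1.172 = 0.6473.
Surface direct beam = 1360 × 0.8532 × 0.6473 = 751.10 W/m².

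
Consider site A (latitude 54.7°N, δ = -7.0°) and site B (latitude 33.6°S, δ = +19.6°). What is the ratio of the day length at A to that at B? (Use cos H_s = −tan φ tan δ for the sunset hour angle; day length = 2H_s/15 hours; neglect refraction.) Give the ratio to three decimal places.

1.048

A: H_s = arccos(−tan 54.7° · tan -7.0°) = 80.01°, so 2H_s/15 = 10.6680 h.
B: H_s = arccos(−tan -33.6° · tan 19.6°) = 76.32°, so 2H_s/15 = 10.1760 h.
Ratio A/B = 10.6680 / 10.1760 = 1.0483.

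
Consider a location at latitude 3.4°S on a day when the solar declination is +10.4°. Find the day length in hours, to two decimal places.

The sunset hour angle satisfies cos H_s = −tan φ tan δ = 0.0109, giving H_s = 89.38°.
Day length = 2 H_s / 15° h⁻¹ = 178.76° / 15 = 11.917 h.

11.92 hours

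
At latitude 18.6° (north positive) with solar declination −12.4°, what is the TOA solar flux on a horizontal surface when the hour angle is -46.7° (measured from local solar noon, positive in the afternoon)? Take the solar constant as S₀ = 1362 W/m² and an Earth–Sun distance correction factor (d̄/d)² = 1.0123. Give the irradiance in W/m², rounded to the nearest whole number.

781 W/m²

cos θ_z = sin φ sin δ + cos φ cos δ cos H = (0.3190)(-0.2147) + (0.9478)(0.9767)(0.6858) = 0.5664.
Top-of-atmosphere irradiance = S₀ (d̄/d)² cos θ_z = 1362 × 1.0123 × 0.5664 = 780.93 W/m².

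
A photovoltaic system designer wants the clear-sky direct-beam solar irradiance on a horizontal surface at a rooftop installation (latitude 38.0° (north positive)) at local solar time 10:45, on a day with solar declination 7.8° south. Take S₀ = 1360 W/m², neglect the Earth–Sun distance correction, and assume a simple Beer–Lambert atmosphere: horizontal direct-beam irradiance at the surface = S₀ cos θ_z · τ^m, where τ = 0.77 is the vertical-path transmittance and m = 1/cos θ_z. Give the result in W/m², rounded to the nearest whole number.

599 W/m²

Hour angle H = 15° × (10.75 − 12) = -18.75°.
cos θ_z = sin(38.0°) sin(-7.8°) + cos(38.0°) cos(-7.8°) cos(-18.75°) = -0.0836 + 0.7393 = 0.6557.
Air mass m = 1/cos θ_z = 1/0.6557 = 1.525; τ^m = 0.77^1.525 = 0.6713.
Surface direct beam = 1360 × 0.6557 × 0.6713 = 598.63 W/m².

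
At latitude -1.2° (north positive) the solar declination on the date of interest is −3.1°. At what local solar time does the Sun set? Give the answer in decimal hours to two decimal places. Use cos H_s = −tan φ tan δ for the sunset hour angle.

18.00 h

−tan φ tan δ = −(-0.0209)(-0.0542) = -0.0011; H_s = arccos(-0.0011) = 90.06°.
Sunset is at 12 + H_s/15 = 12 + 6.004 = 18.004 h local solar time.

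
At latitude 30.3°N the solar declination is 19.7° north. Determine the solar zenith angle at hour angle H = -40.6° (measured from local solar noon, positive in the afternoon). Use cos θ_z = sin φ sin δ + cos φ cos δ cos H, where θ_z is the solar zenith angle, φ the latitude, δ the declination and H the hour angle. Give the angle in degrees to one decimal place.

cos θ_z = sin(30.3°) sin(19.7°) + cos(30.3°) cos(19.7°) cos(-40.60°) = 0.1701 + 0.6172 = 0.7873.
θ_z = arccos(0.7873) = 38.07°.

38.1°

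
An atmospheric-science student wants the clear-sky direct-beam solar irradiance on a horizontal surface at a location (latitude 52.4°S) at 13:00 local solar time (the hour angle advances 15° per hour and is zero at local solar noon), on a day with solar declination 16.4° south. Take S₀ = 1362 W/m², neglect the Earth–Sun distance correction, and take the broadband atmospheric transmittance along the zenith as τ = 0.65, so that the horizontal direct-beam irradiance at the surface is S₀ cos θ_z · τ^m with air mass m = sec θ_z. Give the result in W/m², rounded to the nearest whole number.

Hour angle H = 15° × (13 − 12) = 15.00°.
cos θ_z = sin(-52.4°) sin(-16.4°) + cos(-52.4°) cos(-16.4°) cos(15.00°) = 0.2237 + 0.5654 = 0.7891.
Air mass m = 1/cos θ_z = 1/0.7891 = 1.267; τ^m = 0.65^1.267 = 0.5794.
Surface direct beam = 1362 × 0.7891 × 0.5794 = 622.71 W/m².

623 W/m²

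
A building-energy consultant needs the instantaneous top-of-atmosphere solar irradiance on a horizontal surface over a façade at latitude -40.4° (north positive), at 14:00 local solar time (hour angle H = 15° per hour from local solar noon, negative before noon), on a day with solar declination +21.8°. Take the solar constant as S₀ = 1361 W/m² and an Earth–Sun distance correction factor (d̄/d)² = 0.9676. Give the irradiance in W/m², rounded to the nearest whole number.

Hour angle H = 15° × (14 − 12) = 30.00°.
cos θ_z = sin φ sin δ + cos φ cos δ cos H = (-0.6481)(0.3714) + (0.7615)(0.9285)(0.8660) = 0.3716.
Top-of-atmosphere irradiance = S₀ (d̄/d)² cos θ_z = 1361 × 0.9676 × 0.3716 = 489.36 W/m².

489 W/m²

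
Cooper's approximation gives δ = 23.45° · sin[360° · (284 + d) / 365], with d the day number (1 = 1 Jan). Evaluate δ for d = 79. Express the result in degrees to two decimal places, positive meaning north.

-0.81°

360 × (284 + 79) / 365 = 358.027°; sin(358.027°) = -0.0344.
δ = 23.45 × -0.0344 = -0.807° ≈ -0.81°.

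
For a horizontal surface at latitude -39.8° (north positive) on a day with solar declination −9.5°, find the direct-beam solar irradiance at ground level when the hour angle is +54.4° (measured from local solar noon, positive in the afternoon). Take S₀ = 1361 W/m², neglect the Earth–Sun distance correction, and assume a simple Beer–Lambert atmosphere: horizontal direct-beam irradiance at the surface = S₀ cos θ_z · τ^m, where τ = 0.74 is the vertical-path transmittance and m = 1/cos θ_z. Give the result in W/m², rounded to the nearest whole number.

With φ = -39.8°, δ = -9.5°, H = 54.40°: sin φ sin δ = 0.1056, cos φ cos δ cos H = 0.4411, so cos θ_z = 0.5467.
Air mass m = 1/cos θ_z = 1/0.5467 = 1.829; τ^m = 0.74^1.829 = 0.5765.
Surface direct beam = 1361 × 0.5467 × 0.5765 = 428.95 W/m².

429 W/m²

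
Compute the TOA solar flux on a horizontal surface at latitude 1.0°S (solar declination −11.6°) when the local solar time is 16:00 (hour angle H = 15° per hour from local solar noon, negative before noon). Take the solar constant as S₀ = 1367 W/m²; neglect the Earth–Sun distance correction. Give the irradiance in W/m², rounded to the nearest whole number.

Hour angle H = 15° × (16 − 12) = 60.00°.
cos θ_z = sin(-1.0°) sin(-11.6°) + cos(-1.0°) cos(-11.6°) cos(60.00°) = 0.0035 + 0.4897 = 0.4932.
Top-of-atmosphere irradiance = S₀ cos θ_z = 1367 × 0.4932 = 674.20 W/m².

674 W/m²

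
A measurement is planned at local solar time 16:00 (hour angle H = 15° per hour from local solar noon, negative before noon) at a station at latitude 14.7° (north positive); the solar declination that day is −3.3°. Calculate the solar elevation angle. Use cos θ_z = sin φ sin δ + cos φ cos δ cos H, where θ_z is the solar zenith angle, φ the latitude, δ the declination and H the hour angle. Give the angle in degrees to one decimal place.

27.9°

Hour angle H = 15° × (16 − 12) = 60.00°.
cos θ_z = sin φ sin δ + cos φ cos δ cos H = (0.2538)(-0.0576) + (0.9673)(0.9983)(0.5000) = 0.4682.
θ_z = arccos(0.4682) = 62.08°, so the elevation is 90° − 62.08° = 27.92°.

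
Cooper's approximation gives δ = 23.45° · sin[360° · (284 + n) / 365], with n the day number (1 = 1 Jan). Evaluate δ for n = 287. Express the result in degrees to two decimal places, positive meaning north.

360 × (284 + 287) / 365 = 563.178°; sin(563.178°) = -0.3936.
δ = 23.45 × -0.3936 = -9.230° ≈ -9.23°.

-9.23°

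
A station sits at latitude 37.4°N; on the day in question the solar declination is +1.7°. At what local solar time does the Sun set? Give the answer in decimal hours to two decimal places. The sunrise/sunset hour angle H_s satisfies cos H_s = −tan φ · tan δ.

18.09 h

−tan φ tan δ = −(0.7646)(0.0297) = -0.0227; H_s = arccos(-0.0227) = 91.30°.
Sunset is at 12 + H_s/15 = 12 + 6.087 = 18.087 h local solar time.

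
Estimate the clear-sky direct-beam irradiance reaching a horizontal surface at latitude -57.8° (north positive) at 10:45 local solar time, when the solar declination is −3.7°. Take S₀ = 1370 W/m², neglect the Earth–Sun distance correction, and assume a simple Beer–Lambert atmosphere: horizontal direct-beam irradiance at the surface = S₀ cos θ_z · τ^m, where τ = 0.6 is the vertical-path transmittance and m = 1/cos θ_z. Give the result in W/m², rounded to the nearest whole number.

Hour angle H = 15° × (10.75 − 12) = -18.75°.
cos θ_z = sin φ sin δ + cos φ cos δ cos H = (-0.8462)(-0.0645) + (0.5329)(0.9979)(0.9469) = 0.5581.
Air mass m = 1/cos θ_z = 1/0.5581 = 1.792; τ^m = 0.6^1.792 = 0.4004.
Surface direct beam = 1370 × 0.5581 × 0.4004 = 306.14 W/m².

306 W/m²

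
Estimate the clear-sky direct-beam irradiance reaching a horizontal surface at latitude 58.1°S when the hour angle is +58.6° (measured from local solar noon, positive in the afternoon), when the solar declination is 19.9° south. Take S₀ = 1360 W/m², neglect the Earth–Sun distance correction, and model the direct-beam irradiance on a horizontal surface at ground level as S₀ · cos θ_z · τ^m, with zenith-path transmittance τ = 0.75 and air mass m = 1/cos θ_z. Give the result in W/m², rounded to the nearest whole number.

cos θ_z = sin(-58.1°) sin(-19.9°) + cos(-58.1°) cos(-19.9°) cos(58.60°) = 0.2890 + 0.2589 = 0.5479.
Air mass m = 1/cos θ_z = 1/0.5479 = 1.825; τ^m = 0.75^1.825 = 0.5915.
Surface direct beam = 1360 × 0.5479 × 0.5915 = 440.75 W/m².

441 W/m²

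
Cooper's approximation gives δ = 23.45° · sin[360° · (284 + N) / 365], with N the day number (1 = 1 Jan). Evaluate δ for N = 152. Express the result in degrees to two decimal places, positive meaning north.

+22.04°

360 × (284 + 152) / 365 = 430.027°; sin(430.027°) = 0.9399.
δ = 23.45 × 0.9399 = 22.041° ≈ +22.04°.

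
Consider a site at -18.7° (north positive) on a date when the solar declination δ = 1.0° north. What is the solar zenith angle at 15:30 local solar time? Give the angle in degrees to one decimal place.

55.2°

Hour angle H = 15° × (15.5 − 12) = 52.50°.
cos θ_z = sin φ sin δ + cos φ cos δ cos H = (-0.3206)(0.0175) + (0.9472)(0.9998)(0.6088) = 0.5709.
θ_z = arccos(0.5709) = 55.19°.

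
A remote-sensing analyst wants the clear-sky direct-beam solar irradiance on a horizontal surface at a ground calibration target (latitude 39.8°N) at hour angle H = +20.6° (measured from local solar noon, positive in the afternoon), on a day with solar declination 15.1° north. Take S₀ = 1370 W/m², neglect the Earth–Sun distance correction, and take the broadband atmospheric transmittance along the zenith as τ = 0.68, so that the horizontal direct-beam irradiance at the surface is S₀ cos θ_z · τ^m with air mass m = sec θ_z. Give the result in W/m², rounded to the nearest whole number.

With φ = 39.8°, δ = 15.1°, H = 20.60°: sin φ sin δ = 0.1668, cos φ cos δ cos H = 0.6943, so cos θ_z = 0.8611.
Air mass m = 1/cos θ_z = 1/0.8611 = 1.161; τ^m = 0.68^1.161 = 0.6391.
Surface direct beam = 1370 × 0.8611 × 0.6391 = 753.95 W/m².

754 W/m²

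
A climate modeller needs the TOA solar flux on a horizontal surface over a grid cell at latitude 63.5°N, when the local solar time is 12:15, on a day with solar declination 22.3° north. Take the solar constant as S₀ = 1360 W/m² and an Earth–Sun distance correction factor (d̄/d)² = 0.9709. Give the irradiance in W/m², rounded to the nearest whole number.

Hour angle H = 15° × (12.25 − 12) = 3.75°.
cos θ_z = sin φ sin δ + cos φ cos δ cos H = (0.8949)(0.3795) + (0.4462)(0.9252)(0.9979) = 0.7516.
Top-of-atmosphere irradiance = S₀ (d̄/d)² cos θ_z = 1360 × 0.9709 × 0.7516 = 992.43 W/m².

992 W/m²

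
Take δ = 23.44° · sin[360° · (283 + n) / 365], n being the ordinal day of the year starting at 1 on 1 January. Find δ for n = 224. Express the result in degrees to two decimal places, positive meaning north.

+15.05°

360 × (283 + 224) / 365 = 500.055°; sin(500.055°) = 0.6421.
δ = 23.44 × 0.6421 = 15.051° ≈ +15.05°.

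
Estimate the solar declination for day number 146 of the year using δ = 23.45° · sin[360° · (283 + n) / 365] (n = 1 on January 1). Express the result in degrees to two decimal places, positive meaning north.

+20.92°

360 × (283 + 146) / 365 = 423.123°; sin(423.123°) = 0.8920.
δ = 23.45 × 0.8920 = 20.917° ≈ +20.92°.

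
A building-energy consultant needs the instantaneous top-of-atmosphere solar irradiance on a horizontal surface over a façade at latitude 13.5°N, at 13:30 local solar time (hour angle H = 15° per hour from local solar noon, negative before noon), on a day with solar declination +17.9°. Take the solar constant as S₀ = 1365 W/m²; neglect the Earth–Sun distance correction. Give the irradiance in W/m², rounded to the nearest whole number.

1265 W/m²

Hour angle H = 15° × (13.5 − 12) = 22.50°.
cos θ_z = sin φ sin δ + cos φ cos δ cos H = (0.2334)(0.3074) + (0.9724)(0.9516)(0.9239) = 0.9267.
Top-of-atmosphere irradiance = S₀ cos θ_z = 1365 × 0.9267 = 1264.95 W/m².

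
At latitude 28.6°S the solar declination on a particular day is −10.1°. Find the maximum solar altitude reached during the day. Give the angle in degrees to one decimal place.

71.5°

At local solar noon the hour angle is zero, so the elevation is 90° − |φ − δ| = 90° − |-28.6° − (-10.1°)| = 90° − 18.5° = 71.5°.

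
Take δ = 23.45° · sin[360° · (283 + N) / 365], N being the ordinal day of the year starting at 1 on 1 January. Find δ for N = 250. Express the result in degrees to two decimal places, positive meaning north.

+5.79°

360 × (283 + 250) / 365 = 525.699°; sin(525.699°) = 0.2470.
δ = 23.45 × 0.2470 = 5.792° ≈ +5.79°.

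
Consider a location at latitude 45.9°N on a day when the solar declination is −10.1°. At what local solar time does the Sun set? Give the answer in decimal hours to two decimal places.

cos H_s = −tan(45.9°) · tan(-10.1°) = 0.1838, so H_s = arccos(0.1838) = 79.41°.
Sunset is at 12 + H_s/15 = 12 + 5.294 = 17.294 h local solar time.

17.29 h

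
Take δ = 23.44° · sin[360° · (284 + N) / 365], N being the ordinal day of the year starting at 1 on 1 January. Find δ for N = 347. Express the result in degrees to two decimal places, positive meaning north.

360 × (284 + 347) / 365 = 622.356°; sin(622.356°) = -0.9911.
δ = 23.44 × -0.9911 = -23.231° ≈ -23.23°.

-23.23°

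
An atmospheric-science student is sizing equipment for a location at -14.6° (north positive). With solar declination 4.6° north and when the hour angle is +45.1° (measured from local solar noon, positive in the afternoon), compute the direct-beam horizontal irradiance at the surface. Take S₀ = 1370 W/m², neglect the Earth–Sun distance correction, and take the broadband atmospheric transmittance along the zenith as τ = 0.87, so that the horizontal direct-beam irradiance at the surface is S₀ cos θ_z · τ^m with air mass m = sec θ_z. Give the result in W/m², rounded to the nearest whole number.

cos θ_z = sin φ sin δ + cos φ cos δ cos H = (-0.2521)(0.0802) + (0.9677)(0.9968)(0.7059) = 0.6607.
Air mass m = 1/cos θ_z = 1/0.6607 = 1.514; τ^m = 0.87^1.514 = 0.8099.
Surface direct beam = 1370 × 0.6607 × 0.8099 = 733.09 W/m².

733 W/m²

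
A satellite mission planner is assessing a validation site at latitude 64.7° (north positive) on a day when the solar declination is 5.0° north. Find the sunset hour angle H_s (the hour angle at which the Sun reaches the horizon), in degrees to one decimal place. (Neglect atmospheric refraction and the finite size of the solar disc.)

cos H_s = −tan(64.7°) · tan(5.0°) = -0.1851, so H_s = arccos(-0.1851) = 100.67°.

100.7°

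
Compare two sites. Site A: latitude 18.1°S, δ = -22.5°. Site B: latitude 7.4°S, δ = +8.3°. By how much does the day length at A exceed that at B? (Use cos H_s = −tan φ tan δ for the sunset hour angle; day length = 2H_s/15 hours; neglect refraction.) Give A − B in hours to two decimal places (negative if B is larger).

+1.18 h

A: H_s = arccos(−tan -18.1° · tan -22.5°) = 97.78°, so 2H_s/15 = 13.0373 h.
B: H_s = arccos(−tan -7.4° · tan 8.3°) = 88.91°, so 2H_s/15 = 11.8547 h.
A − B = 13.0373 − 11.8547 = 1.1826 h.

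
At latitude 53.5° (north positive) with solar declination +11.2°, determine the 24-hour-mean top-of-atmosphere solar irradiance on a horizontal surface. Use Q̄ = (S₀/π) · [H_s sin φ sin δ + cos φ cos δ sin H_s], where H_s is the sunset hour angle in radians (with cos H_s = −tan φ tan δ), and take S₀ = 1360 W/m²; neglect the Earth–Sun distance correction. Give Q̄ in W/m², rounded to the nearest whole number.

cos H_s = −tan(53.5°) · tan(11.2°) = -0.2676, so H_s = arccos(-0.2676) = 105.52°. In radians, H_s = 1.8417.
H_s sin φ sin δ = 1.8417 × 0.8039 × 0.1942 = 0.2875.
cos φ cos δ sin H_s = 0.5948 × 0.9810 × 0.9635 = 0.5622.
Q̄ = (1360/π) × (0.2875 + 0.5622) = 432.90 × 0.8497 = 367.84 W/m².

368 W/m²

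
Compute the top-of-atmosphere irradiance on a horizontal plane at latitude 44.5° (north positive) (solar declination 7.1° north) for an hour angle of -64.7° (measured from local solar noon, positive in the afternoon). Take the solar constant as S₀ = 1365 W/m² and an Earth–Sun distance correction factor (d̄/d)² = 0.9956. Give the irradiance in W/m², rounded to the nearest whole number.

cos θ_z = sin(44.5°) sin(7.1°) + cos(44.5°) cos(7.1°) cos(-64.70°) = 0.0866 + 0.3025 = 0.3891.
Top-of-atmosphere irradiance = S₀ (d̄/d)² cos θ_z = 1365 × 0.9956 × 0.3891 = 528.78 W/m².

529 W/m²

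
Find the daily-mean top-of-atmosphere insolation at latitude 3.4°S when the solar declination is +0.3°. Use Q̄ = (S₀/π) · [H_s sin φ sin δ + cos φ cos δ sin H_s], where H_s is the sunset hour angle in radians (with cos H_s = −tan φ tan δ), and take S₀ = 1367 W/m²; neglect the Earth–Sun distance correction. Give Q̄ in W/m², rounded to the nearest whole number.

cos H_s = −tan(-3.4°) · tan(0.3°) = 0.0003, so H_s = arccos(0.0003) = 89.98°. In radians, H_s = 1.5704.
H_s sin φ sin δ = 1.5704 × -0.0593 × 0.0052 = -0.0005.
cos φ cos δ sin H_s = 0.9982 × 1.0000 × 1.0000 = 0.9982.
Q̄ = (1367/π) × (-0.0005 + 0.9982) = 435.13 × 0.9977 = 434.13 W/m².

434 W/m²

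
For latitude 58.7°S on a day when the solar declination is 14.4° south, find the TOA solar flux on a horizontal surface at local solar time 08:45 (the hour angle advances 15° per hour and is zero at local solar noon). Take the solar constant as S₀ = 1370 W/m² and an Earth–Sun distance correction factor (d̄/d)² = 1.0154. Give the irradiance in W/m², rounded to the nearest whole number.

Hour angle H = 15° × (8.75 − 12) = -48.75°.
cos θ_z = sin φ sin δ + cos φ cos δ cos H = (-0.8545)(-0.2487) + (0.5195)(0.9686)(0.6593) = 0.5443.
Top-of-atmosphere irradiance = S₀ (d̄/d)² cos θ_z = 1370 × 1.0154 × 0.5443 = 757.17 W/m².

757 W/m²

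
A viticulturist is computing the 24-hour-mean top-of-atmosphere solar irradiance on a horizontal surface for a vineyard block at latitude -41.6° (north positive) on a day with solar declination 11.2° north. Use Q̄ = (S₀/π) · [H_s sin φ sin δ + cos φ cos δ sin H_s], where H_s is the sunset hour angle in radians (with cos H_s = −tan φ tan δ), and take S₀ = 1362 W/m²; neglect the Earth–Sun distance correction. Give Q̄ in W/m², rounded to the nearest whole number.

−tan φ tan δ = −(-0.8878)(0.1980) = 0.1758; H_s = arccos(0.1758) = 79.87°. In radians, H_s = 1.3940.
H_s sin φ sin δ = 1.3940 × -0.6639 × 0.1942 = -0.1797.
cos φ cos δ sin H_s = 0.7478 × 0.9810 × 0.9844 = 0.7221.
Q̄ = (1362/π) × (-0.1797 + 0.7221) = 433.54 × 0.5424 = 235.15 W/m².

235 W/m²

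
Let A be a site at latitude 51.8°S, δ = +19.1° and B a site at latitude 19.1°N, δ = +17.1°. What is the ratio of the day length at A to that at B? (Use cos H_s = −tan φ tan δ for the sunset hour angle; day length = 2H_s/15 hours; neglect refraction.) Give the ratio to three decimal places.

0.665

A: H_s = arccos(−tan -51.8° · tan 19.1°) = 63.89°, so 2H_s/15 = 8.5187 h.
B: H_s = arccos(−tan 19.1° · tan 17.1°) = 96.12°, so 2H_s/15 = 12.8160 h.
Ratio A/B = 8.5187 / 12.8160 = 0.6647.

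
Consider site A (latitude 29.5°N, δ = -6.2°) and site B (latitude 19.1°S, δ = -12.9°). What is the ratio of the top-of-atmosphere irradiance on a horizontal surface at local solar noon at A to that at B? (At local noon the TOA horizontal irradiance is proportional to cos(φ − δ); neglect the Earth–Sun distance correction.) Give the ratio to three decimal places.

0.817

A: cos θ_z = cos(29.5° − (-6.2°)) = 0.8121.
B: cos θ_z = cos(-19.1° − (-12.9°)) = 0.9942.
Ratio A/B = 0.8121 / 0.9942 = 0.8168.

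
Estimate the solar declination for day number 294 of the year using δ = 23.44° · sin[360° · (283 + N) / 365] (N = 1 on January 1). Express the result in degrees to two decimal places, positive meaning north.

360 × (283 + 294) / 365 = 569.096°; sin(569.096°) = -0.4863.
δ = 23.44 × -0.4863 = -11.399° ≈ -11.40°.

-11.40°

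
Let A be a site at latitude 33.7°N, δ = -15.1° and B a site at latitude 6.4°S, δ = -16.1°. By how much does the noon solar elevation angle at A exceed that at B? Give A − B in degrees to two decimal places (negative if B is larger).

A: 90° − |33.7 − (-15.1)| = 41.20°.
B: 90° − |-6.4 − (-16.1)| = 80.30°.
A − B = 41.20 − 80.30 = -39.10°.

-39.10°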